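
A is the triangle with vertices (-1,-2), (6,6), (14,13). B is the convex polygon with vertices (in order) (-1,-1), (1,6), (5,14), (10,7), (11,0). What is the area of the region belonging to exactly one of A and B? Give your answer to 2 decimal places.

102.73

|A| = 7.5, |B| = 107, |A∩B| = 5.8862.
|A △ B| = |A| + |B| − 2·|A∩B| = 7.5 + 107 − 11.7723 = 102.73.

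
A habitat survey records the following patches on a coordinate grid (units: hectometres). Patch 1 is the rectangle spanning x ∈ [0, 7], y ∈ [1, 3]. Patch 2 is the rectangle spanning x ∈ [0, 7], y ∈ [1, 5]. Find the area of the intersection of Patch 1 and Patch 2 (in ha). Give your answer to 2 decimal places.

|Patch 1∩Patch 2|: x∈[0,7], y∈[1,3] → 7·2 = 14.

14.00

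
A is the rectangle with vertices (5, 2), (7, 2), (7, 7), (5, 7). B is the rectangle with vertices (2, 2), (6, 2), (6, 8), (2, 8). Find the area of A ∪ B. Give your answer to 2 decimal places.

By inclusion–exclusion:
Individual areas: |A| = 10, |B| = 24.
|A∩B|: x∈[5,6], y∈[2,7] → 1·5 = 5.
|A ∪ B| = 34 − 5 = 29.00.

29.00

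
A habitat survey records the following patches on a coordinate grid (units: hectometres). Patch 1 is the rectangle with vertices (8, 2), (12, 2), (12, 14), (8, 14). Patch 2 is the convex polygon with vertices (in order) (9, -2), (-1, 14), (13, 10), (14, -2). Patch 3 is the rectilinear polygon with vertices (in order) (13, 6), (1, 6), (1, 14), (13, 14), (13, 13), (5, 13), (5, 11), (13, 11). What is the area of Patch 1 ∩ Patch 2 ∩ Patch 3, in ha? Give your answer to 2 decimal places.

19.11

The intersection is the polygon with vertices (8,11), (9.5,11), (12,10.286), (12,6), (8,6).
By the shoelace formula its area is 19.11.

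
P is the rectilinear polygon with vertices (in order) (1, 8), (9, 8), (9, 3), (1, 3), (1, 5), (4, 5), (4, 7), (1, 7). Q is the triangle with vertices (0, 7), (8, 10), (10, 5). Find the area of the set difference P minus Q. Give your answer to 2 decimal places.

|P| = 34, |P∩Q| = 13.9292.
|P ∖ Q| = |P| − |P∩Q| = 34 − 13.9292 = 20.07.

20.07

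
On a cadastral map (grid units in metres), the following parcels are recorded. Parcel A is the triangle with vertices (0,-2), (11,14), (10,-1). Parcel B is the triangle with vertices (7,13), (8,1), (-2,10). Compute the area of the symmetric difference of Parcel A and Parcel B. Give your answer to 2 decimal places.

|Parcel A| = 74.5, |Parcel B| = 55.5, |Parcel A∩Parcel B| = 13.0671.
|Parcel A △ Parcel B| = |Parcel A| + |Parcel B| − 2·|Parcel A∩Parcel B| = 74.5 + 55.5 − 26.1342 = 103.87.

103.87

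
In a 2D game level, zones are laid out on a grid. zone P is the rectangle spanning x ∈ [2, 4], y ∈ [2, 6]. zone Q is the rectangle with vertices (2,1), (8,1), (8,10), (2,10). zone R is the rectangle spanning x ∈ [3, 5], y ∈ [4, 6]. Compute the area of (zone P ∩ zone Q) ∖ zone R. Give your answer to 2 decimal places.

|zone P ∩ zone Q| = 8.
|(zone P ∩ zone Q) ∩ zone R| = 2.
|(zone P ∩ zone Q) ∖ zone R| = 8 − 2 = 6.00.

6.00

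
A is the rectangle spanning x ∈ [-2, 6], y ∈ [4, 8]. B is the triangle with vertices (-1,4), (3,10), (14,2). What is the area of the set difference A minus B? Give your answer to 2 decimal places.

9.36

|A| = 32, |A∩B| = 22.6439.
|A ∖ B| = |A| − |A∩B| = 32 − 22.6439 = 9.36.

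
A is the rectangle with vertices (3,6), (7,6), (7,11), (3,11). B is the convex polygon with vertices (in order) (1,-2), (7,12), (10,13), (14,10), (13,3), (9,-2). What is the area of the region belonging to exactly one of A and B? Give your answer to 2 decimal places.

126.00

|A| = 20, |B| = 121, |A∩B| = 7.5.
|A △ B| = |A| + |B| − 2·|A∩B| = 20 + 121 − 15 = 126.00.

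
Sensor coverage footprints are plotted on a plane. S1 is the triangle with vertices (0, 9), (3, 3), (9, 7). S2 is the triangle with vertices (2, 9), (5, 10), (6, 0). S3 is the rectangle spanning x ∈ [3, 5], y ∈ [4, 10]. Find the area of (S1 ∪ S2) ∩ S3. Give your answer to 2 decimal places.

11.33

The region (S1 ∪ S2) ∩ S3 is the polygon with vertices (5,10), (5,4), (3,4), (3,9.333).
By the shoelace formula its area is 11.33.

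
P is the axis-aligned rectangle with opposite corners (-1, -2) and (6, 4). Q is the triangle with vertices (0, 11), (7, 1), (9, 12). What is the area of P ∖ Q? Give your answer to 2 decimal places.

|P| = 42, |P∩Q| = 0.8643.
|P ∖ Q| = |P| − |P∩Q| = 42 − 0.8643 = 41.14.

41.14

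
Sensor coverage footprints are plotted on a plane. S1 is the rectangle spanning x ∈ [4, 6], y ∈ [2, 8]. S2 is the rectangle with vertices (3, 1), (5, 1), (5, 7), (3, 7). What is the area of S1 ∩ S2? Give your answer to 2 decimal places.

|S1∩S2|: x∈[4,5], y∈[2,7] → 1·5 = 5.

5.00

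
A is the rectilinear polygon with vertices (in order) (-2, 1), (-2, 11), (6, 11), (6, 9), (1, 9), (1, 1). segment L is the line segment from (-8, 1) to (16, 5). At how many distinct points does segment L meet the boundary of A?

The segment meets the boundary at (1,2.5), (-2,2).

2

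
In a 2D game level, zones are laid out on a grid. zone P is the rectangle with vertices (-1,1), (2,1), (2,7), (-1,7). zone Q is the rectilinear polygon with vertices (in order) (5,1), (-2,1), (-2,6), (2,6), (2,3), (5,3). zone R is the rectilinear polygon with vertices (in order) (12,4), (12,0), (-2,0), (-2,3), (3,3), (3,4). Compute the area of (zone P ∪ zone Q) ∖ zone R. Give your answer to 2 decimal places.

|zone P ∪ zone Q| = 29.
|(zone P ∪ zone Q) ∩ zone R| = 14.
|(zone P ∪ zone Q) ∖ zone R| = 29 − 14 = 15.00.

15.00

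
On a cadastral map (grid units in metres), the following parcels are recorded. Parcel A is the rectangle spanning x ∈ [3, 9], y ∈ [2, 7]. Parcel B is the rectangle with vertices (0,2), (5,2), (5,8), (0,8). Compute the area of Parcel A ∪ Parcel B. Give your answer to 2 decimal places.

By inclusion–exclusion:
Individual areas: |Parcel A| = 30, |Parcel B| = 30.
|Parcel A∩Parcel B|: x∈[3,5], y∈[2,7] → 2·5 = 10.
|Parcel A ∪ Parcel B| = 60 − 10 = 50.00.

50.00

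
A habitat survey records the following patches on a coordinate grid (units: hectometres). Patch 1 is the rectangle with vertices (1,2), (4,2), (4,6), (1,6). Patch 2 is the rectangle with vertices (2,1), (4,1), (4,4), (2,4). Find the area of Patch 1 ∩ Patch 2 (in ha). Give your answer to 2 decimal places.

4.00

|Patch 1∩Patch 2|: x∈[2,4], y∈[2,4] → 2·2 = 4.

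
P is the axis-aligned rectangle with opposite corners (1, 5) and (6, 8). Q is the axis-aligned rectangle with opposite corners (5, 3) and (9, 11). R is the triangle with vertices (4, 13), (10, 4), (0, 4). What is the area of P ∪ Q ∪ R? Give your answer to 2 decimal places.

By inclusion–exclusion:
Individual areas: |P| = 15, |Q| = 32, |R| = 45.
|P∩Q|: x∈[5,6], y∈[5,8] → 1·3 = 3.
|P∩R| = 14.3194.
|Q∩R| = 17.9167.
|P∩Q∩R| = 3.
|P ∪ Q ∪ R| = 92 − 35.2361 + 3 = 59.76.

59.76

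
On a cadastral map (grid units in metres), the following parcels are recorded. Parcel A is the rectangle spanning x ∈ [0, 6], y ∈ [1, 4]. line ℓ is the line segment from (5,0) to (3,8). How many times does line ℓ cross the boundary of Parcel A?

The segment meets the boundary at (4,4), (4.75,1).

2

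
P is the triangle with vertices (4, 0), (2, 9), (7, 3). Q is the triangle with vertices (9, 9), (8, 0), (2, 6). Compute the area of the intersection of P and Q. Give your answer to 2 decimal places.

8.36

The intersection is the polygon with vertices (2.609,6.261), (3.842,6.79), (7,3), (6,2), (2.857,5.143).
By the shoelace formula its area is 8.36.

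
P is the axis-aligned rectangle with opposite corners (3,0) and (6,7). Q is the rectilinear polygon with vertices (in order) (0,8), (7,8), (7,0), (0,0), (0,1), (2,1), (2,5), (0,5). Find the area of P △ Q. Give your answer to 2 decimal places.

27.00

|P| = 21, |Q| = 48, |P∩Q| = 21.
|P △ Q| = |P| + |Q| − 2·|P∩Q| = 21 + 48 − 42 = 27.00.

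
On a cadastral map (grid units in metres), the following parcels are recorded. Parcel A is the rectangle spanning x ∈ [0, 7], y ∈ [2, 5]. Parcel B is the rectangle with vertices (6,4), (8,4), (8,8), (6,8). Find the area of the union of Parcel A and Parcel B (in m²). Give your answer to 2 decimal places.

28.00

By inclusion–exclusion:
Individual areas: |Parcel A| = 21, |Parcel B| = 8.
|Parcel A∩Parcel B|: x∈[6,7], y∈[4,5] → 1·1 = 1.
|Parcel A ∪ Parcel B| = 29 − 1 = 28.00.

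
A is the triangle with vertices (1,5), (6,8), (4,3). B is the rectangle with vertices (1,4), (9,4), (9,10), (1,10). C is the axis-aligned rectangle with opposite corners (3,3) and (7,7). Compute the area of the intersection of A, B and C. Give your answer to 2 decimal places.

The intersection is the polygon with vertices (4.4,4), (3,4), (3,6.2), (4.333,7), (5.6,7).
By the shoelace formula its area is 5.47.

5.47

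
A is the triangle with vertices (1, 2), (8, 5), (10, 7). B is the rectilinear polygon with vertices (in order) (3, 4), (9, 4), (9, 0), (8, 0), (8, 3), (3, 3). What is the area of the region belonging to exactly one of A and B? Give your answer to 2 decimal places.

11.42

|A| = 4, |B| = 9, |A∩B| = 0.7889.
|A △ B| = |A| + |B| − 2·|A∩B| = 4 + 9 − 1.5778 = 11.42.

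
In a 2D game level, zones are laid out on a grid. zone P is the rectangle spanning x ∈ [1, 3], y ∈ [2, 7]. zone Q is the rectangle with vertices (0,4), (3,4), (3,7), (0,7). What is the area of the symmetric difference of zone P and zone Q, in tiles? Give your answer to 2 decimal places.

|zone P∩zone Q|: x∈[1,3], y∈[4,7] → 2·3 = 6.
|zone P △ zone Q| = |zone P| + |zone Q| − 2·|zone P∩zone Q| = 10 + 9 − 12 = 7.00.

7.00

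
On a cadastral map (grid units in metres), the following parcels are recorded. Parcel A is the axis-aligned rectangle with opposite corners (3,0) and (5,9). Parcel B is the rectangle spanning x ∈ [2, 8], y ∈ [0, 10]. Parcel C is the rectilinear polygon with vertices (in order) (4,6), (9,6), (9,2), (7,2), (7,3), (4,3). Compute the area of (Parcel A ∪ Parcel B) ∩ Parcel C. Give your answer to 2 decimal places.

13.00

The region (Parcel A ∪ Parcel B) ∩ Parcel C is the polygon with vertices (8,2), (7,2), (7,3), (4,3), (4,6), (8,6).
By the shoelace formula its area is 13.00.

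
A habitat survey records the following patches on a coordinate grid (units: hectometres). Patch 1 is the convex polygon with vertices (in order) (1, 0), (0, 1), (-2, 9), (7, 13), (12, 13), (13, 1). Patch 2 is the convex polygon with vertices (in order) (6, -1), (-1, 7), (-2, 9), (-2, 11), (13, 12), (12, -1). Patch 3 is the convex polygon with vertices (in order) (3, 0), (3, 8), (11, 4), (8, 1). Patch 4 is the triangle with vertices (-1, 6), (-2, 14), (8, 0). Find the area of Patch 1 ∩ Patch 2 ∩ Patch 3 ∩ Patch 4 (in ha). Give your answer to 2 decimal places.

8.90

The intersection is the polygon with vertices (3,7), (7.375,0.875), (6.846,0.769), (3,3.333).
By the shoelace formula its area is 8.90.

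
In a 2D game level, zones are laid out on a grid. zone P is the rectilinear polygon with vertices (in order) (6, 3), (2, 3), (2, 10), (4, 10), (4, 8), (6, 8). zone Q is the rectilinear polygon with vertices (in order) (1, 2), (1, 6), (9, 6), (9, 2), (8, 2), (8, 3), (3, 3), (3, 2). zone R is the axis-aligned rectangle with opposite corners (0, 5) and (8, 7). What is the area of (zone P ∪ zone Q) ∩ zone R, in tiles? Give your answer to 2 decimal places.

11.00

The region (zone P ∪ zone Q) ∩ zone R is the polygon with vertices (1,6), (2,6), (2,7), (6,7), (6,6), (8,6), (8,5), (1,5).
By the shoelace formula its area is 11.00.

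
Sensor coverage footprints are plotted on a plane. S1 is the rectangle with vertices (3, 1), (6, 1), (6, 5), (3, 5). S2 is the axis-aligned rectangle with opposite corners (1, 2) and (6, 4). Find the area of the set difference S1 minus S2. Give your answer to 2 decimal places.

|S1∩S2|: x∈[3,6], y∈[2,4] → 3·2 = 6.
|S1| = 12.
|S1 ∖ S2| = |S1| − |S1∩S2| = 12 − 6 = 6.00.

6.00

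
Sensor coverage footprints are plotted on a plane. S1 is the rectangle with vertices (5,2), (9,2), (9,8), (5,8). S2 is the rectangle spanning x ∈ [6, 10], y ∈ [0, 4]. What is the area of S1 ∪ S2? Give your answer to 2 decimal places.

By inclusion–exclusion:
Individual areas: |S1| = 24, |S2| = 16.
|S1∩S2|: x∈[6,9], y∈[2,4] → 3·2 = 6.
|S1 ∪ S2| = 40 − 6 = 34.00.

34.00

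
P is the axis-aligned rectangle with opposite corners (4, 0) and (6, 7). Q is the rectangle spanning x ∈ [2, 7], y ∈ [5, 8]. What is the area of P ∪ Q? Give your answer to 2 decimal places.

25.00

By inclusion–exclusion:
Individual areas: |P| = 14, |Q| = 15.
|P∩Q|: x∈[4,6], y∈[5,7] → 2·2 = 4.
|P ∪ Q| = 29 − 4 = 25.00.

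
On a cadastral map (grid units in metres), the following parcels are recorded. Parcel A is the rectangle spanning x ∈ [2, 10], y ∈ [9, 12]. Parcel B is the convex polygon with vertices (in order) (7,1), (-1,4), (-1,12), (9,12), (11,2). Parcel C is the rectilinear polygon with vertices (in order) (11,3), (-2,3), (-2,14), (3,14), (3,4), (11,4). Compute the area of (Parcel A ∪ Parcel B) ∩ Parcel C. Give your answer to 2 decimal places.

42.37

The region (Parcel A ∪ Parcel B) ∩ Parcel C is the polygon with vertices (10.8,3), (1.667,3), (-1,4), (-1,12), (2,12), (3,12), (3,4), (10.6,4).
By the shoelace formula its area is 42.37.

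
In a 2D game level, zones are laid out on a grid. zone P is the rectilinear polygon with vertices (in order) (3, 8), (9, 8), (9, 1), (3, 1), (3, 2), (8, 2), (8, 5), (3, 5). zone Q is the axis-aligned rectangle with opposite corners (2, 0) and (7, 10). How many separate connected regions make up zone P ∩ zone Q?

zone P ∩ zone Q splits into 2 disjoint pieces (area 12, area 4).

2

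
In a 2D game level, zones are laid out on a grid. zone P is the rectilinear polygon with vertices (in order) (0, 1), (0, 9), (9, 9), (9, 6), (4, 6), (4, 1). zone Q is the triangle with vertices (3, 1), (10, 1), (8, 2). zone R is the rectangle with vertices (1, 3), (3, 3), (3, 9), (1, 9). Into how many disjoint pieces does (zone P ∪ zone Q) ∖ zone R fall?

1

(zone P ∪ zone Q) ∖ zone R is a single connected region.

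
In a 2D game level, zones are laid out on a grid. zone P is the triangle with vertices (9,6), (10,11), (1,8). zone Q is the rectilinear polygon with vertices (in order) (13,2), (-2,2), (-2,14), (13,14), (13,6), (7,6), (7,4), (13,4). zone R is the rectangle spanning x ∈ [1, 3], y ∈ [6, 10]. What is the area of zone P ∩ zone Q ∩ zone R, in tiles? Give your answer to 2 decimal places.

The intersection is the polygon with vertices (3,8.667), (3,7.5), (1,8).
By the shoelace formula its area is 1.17.

1.17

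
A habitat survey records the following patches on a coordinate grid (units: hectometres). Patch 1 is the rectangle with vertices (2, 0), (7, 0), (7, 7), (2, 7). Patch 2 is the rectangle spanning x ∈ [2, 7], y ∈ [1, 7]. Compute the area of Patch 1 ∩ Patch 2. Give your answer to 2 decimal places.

|Patch 1∩Patch 2|: x∈[2,7], y∈[1,7] → 5·6 = 30.

30.00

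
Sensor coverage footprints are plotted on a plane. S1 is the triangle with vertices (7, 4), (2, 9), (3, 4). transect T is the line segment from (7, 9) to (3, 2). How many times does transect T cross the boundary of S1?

The segment meets the boundary at (4.143,4), (5.182,5.818).

2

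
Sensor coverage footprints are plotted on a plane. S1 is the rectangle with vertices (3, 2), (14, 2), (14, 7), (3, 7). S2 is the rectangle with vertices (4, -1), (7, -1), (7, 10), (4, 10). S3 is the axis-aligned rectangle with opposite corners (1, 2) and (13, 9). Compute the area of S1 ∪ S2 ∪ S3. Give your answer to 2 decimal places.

101.00

By inclusion–exclusion:
Individual areas: |S1| = 55, |S2| = 33, |S3| = 84.
|S1∩S2|: x∈[4,7], y∈[2,7] → 3·5 = 15.
|S1∩S3|: x∈[3,13], y∈[2,7] → 10·5 = 50.
|S2∩S3|: x∈[4,7], y∈[2,9] → 3·7 = 21.
|S1∩S2∩S3| = 15.
|S1 ∪ S2 ∪ S3| = 172 − 86 + 15 = 101.00.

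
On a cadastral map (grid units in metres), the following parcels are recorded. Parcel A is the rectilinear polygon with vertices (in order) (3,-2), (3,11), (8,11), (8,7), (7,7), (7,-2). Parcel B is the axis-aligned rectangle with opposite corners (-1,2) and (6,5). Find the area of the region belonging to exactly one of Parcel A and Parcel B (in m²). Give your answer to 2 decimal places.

59.00

|Parcel A| = 56, |Parcel B| = 21, |Parcel A∩Parcel B| = 9.
|Parcel A △ Parcel B| = |Parcel A| + |Parcel B| − 2·|Parcel A∩Parcel B| = 56 + 21 − 18 = 59.00.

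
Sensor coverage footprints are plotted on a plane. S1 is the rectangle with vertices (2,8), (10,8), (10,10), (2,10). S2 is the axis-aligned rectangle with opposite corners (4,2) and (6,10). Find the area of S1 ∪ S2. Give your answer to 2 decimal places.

By inclusion–exclusion:
Individual areas: |S1| = 16, |S2| = 16.
|S1∩S2|: x∈[4,6], y∈[8,10] → 2·2 = 4.
|S1 ∪ S2| = 32 − 4 = 28.00.

28.00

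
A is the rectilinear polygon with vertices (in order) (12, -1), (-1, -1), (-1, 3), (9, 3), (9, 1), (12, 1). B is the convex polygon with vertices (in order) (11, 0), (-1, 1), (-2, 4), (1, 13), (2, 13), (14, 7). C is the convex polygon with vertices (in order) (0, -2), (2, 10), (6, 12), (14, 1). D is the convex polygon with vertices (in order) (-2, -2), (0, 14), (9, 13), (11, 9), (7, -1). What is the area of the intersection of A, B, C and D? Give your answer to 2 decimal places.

The intersection is the polygon with vertices (0.479,0.877), (0.833,3), (8.6,3), (7.516,0.29).
By the shoelace formula its area is 18.10.

18.10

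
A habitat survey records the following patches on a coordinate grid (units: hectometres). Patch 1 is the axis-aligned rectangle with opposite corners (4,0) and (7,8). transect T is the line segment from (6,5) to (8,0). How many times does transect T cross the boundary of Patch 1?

The segment meets the boundary at (7,2.5).

1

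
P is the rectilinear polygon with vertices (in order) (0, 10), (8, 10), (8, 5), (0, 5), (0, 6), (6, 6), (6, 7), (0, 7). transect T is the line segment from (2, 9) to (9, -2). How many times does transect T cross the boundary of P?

3

The segment meets the boundary at (4.545,5), (3.909,6), (3.273,7).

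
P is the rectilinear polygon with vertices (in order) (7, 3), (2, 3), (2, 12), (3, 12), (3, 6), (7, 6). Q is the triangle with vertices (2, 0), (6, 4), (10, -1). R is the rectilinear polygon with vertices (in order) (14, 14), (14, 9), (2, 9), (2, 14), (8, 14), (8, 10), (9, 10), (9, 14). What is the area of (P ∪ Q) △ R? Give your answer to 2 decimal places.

88.10

|P ∪ Q| = 38.1.
|(P ∪ Q) ∩ R| = 3.
|(P ∪ Q) △ R| = 38.1 + 56 − 6 = 88.10.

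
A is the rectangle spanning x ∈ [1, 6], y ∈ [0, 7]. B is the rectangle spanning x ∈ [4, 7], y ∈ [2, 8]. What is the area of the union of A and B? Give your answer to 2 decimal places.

By inclusion–exclusion:
Individual areas: |A| = 35, |B| = 18.
|A∩B|: x∈[4,6], y∈[2,7] → 2·5 = 10.
|A ∪ B| = 53 − 10 = 43.00.

43.00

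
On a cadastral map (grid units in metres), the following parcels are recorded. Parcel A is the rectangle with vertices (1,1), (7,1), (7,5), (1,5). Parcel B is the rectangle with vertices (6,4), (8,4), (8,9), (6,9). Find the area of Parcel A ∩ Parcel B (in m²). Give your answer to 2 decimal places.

1.00

|Parcel A∩Parcel B|: x∈[6,7], y∈[4,5] → 1·1 = 1.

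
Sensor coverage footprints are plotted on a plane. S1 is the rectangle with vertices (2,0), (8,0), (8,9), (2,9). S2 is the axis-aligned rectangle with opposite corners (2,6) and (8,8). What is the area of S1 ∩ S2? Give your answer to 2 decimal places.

12.00

|S1∩S2|: x∈[2,8], y∈[6,8] → 6·2 = 12.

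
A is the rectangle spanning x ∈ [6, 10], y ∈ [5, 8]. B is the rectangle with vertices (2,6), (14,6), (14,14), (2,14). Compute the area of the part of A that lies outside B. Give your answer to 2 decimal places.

|A∩B|: x∈[6,10], y∈[6,8] → 4·2 = 8.
|A| = 12.
|A ∖ B| = |A| − |A∩B| = 12 − 8 = 4.00.

4.00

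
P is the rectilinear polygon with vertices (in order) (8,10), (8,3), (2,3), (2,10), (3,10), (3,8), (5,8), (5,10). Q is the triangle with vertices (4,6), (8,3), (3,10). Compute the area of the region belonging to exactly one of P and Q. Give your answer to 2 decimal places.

33.36

|P| = 38, |Q| = 6.5, |P∩Q| = 5.5714.
|P △ Q| = |P| + |Q| − 2·|P∩Q| = 38 + 6.5 − 11.1429 = 33.36.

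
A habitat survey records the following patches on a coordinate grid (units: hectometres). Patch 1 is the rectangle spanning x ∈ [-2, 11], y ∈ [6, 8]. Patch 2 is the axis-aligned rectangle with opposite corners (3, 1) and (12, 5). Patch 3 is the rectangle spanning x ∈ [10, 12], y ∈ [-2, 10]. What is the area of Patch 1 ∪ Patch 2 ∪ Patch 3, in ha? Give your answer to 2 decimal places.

76.00

By inclusion–exclusion:
Individual areas: |Patch 1| = 26, |Patch 2| = 36, |Patch 3| = 24.
|Patch 1∩Patch 2| = 0 (no overlap).
|Patch 1∩Patch 3|: x∈[10,11], y∈[6,8] → 1·2 = 2.
|Patch 2∩Patch 3|: x∈[10,12], y∈[1,5] → 2·4 = 8.
|Patch 1∩Patch 2∩Patch 3| = 0.
|Patch 1 ∪ Patch 2 ∪ Patch 3| = 86 − 10 + 0 = 76.00.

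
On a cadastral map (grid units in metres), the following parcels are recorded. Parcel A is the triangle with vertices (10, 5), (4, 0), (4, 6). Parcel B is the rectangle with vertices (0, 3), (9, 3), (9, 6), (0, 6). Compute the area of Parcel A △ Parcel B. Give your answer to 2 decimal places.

|Parcel A| = 18, |Parcel B| = 27, |Parcel A∩Parcel B| = 12.1.
|Parcel A △ Parcel B| = |Parcel A| + |Parcel B| − 2·|Parcel A∩Parcel B| = 18 + 27 − 24.2 = 20.80.

20.80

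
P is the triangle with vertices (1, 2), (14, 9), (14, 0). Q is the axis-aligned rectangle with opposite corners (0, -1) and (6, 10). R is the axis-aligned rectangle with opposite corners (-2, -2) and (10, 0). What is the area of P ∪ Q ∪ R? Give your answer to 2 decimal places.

By inclusion–exclusion:
Individual areas: |P| = 58.5, |Q| = 66, |R| = 24.
|P∩Q| = 8.6538.
|P∩R| = 0.
|Q∩R|: x∈[0,6], y∈[-1,0] → 6·1 = 6.
|P∩Q∩R| = 0.
|P ∪ Q ∪ R| = 148.5 − 14.6538 + 0 = 133.85.

133.85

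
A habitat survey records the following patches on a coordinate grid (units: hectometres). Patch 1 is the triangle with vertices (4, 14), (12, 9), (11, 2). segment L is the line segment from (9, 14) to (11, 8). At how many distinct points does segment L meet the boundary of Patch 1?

1

The segment meets the boundary at (10.316,10.053).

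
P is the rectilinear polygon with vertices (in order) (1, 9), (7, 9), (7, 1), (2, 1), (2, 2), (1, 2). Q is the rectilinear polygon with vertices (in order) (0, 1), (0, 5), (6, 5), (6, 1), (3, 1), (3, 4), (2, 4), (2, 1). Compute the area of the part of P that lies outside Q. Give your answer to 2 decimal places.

|P| = 47, |P∩Q| = 16.
|P ∖ Q| = |P| − |P∩Q| = 47 − 16 = 31.00.

31.00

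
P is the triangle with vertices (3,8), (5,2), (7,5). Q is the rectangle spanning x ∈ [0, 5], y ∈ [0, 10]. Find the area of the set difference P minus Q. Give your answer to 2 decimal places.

4.50

|P| = 9, |P∩Q| = 4.5.
|P ∖ Q| = |P| − |P∩Q| = 9 − 4.5 = 4.50.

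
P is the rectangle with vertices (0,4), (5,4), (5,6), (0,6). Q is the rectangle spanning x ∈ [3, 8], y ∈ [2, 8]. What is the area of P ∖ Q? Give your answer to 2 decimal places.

6.00

|P∩Q|: x∈[3,5], y∈[4,6] → 2·2 = 4.
|P| = 10.
|P ∖ Q| = |P| − |P∩Q| = 10 − 4 = 6.00.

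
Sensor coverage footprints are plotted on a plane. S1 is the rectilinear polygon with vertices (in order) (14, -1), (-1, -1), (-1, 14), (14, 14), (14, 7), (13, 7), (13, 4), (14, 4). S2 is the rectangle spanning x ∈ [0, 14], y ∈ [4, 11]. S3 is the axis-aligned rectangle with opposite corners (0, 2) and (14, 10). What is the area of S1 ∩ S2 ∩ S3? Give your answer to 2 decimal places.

81.00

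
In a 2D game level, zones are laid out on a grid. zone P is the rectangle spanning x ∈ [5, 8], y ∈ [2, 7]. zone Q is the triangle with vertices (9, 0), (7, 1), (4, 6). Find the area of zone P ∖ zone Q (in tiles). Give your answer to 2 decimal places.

13.37

|zone P| = 15, |zone P∩zone Q| = 1.6333.
|zone P ∖ zone Q| = |zone P| − |zone P∩zone Q| = 15 − 1.6333 = 13.37.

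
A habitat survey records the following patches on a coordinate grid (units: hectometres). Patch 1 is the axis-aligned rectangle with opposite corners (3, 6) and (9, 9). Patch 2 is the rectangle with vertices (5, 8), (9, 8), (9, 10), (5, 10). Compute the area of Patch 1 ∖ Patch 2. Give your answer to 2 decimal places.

14.00

|Patch 1∩Patch 2|: x∈[5,9], y∈[8,9] → 4·1 = 4.
|Patch 1| = 18.
|Patch 1 ∖ Patch 2| = |Patch 1| − |Patch 1∩Patch 2| = 18 − 4 = 14.00.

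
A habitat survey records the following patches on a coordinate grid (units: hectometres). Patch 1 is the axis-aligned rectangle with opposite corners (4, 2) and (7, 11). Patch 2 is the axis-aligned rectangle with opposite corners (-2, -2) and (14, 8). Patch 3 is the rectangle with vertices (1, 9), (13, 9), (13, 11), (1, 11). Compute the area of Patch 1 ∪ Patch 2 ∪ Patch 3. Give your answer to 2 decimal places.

187.00

By inclusion–exclusion:
Individual areas: |Patch 1| = 27, |Patch 2| = 160, |Patch 3| = 24.
|Patch 1∩Patch 2|: x∈[4,7], y∈[2,8] → 3·6 = 18.
|Patch 1∩Patch 3|: x∈[4,7], y∈[9,11] → 3·2 = 6.
|Patch 2∩Patch 3| = 0 (no overlap).
|Patch 1∩Patch 2∩Patch 3| = 0.
|Patch 1 ∪ Patch 2 ∪ Patch 3| = 211 − 24 + 0 = 187.00.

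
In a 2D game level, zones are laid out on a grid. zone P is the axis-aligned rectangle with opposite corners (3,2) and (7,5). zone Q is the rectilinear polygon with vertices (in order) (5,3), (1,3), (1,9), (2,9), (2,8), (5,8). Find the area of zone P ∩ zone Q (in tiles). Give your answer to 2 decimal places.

4.00

The intersection is the polygon with vertices (3,5), (5,5), (5,3), (3,3).
By the shoelace formula its area is 4.00.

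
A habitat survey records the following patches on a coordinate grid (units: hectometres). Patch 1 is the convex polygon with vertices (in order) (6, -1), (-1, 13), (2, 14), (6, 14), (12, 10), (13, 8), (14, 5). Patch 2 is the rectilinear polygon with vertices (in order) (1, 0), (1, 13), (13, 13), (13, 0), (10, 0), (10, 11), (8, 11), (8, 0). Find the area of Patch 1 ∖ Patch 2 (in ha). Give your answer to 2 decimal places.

32.54

|Patch 1| = 126, |Patch 1∩Patch 2| = 93.4583.
|Patch 1 ∖ Patch 2| = |Patch 1| − |Patch 1∩Patch 2| = 126 − 93.4583 = 32.54.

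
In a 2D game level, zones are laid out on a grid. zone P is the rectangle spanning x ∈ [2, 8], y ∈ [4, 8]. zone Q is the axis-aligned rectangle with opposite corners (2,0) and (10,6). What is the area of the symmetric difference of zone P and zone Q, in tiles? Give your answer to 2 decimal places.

48.00

|zone P∩zone Q|: x∈[2,8], y∈[4,6] → 6·2 = 12.
|zone P △ zone Q| = |zone P| + |zone Q| − 2·|zone P∩zone Q| = 24 + 48 − 24 = 48.00.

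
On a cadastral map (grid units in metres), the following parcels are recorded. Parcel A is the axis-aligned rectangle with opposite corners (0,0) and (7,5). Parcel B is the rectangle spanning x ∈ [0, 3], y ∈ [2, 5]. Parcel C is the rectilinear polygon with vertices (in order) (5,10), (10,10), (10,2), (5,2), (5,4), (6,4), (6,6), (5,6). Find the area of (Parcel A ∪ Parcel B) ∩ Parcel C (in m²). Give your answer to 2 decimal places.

5.00

The region (Parcel A ∪ Parcel B) ∩ Parcel C is the polygon with vertices (7,2), (5,2), (5,4), (6,4), (6,5), (7,5).
By the shoelace formula its area is 5.00.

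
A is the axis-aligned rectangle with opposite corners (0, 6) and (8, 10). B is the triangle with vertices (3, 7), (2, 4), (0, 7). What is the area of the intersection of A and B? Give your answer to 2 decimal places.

2.50

The intersection is the polygon with vertices (0.667,6), (0,7), (3,7), (2.667,6).
By the shoelace formula its area is 2.50.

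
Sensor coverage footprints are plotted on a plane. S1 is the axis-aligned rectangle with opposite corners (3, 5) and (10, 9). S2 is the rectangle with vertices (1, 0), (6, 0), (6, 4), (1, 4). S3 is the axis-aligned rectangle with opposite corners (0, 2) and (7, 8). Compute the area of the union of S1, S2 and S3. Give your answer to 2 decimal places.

68.00

By inclusion–exclusion:
Individual areas: |S1| = 28, |S2| = 20, |S3| = 42.
|S1∩S2| = 0 (no overlap).
|S1∩S3|: x∈[3,7], y∈[5,8] → 4·3 = 12.
|S2∩S3|: x∈[1,6], y∈[2,4] → 5·2 = 10.
|S1∩S2∩S3| = 0.
|S1 ∪ S2 ∪ S3| = 90 − 22 + 0 = 68.00.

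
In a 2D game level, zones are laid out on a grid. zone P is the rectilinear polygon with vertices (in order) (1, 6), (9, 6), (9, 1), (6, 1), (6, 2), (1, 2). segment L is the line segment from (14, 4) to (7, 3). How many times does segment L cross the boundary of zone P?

1

The segment meets the boundary at (9,3.286).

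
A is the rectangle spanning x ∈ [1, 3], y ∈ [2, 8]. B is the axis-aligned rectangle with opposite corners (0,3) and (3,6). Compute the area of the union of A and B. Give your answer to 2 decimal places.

15.00

By inclusion–exclusion:
Individual areas: |A| = 12, |B| = 9.
|A∩B|: x∈[1,3], y∈[3,6] → 2·3 = 6.
|A ∪ B| = 21 − 6 = 15.00.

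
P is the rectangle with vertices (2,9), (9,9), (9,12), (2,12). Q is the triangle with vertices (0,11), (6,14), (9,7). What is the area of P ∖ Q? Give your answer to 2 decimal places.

5.89

|P| = 21, |P∩Q| = 15.1111.
|P ∖ Q| = |P| − |P∩Q| = 21 − 15.1111 = 5.89.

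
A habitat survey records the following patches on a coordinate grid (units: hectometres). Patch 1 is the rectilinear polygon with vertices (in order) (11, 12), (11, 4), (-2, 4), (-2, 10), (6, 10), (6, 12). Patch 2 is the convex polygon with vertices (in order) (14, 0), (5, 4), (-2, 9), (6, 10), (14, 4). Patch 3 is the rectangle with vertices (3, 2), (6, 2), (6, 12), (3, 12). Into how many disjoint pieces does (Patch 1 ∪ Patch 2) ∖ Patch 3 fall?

(Patch 1 ∪ Patch 2) ∖ Patch 3 splits into 2 disjoint pieces (area 61.1528, area 30).

2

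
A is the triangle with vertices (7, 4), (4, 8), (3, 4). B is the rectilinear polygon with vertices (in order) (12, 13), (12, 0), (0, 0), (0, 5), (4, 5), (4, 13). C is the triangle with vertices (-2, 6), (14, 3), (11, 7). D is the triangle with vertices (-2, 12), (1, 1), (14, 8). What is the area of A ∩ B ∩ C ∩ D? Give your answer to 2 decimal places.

The intersection is the polygon with vertices (4,6.462), (5.091,6.545), (6.727,4.364), (3.333,5), (4,5).
By the shoelace formula its area is 3.46.

3.46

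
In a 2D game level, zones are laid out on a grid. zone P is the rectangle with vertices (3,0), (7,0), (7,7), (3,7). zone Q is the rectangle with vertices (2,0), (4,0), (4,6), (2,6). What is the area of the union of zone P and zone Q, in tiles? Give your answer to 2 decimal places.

34.00

By inclusion–exclusion:
Individual areas: |zone P| = 28, |zone Q| = 12.
|zone P∩zone Q|: x∈[3,4], y∈[0,6] → 1·6 = 6.
|zone P ∪ zone Q| = 40 − 6 = 34.00.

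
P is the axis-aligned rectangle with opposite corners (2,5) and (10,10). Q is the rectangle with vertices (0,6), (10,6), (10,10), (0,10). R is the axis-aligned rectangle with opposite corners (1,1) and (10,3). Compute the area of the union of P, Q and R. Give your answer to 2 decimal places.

66.00

By inclusion–exclusion:
Individual areas: |P| = 40, |Q| = 40, |R| = 18.
|P∩Q|: x∈[2,10], y∈[6,10] → 8·4 = 32.
|P∩R| = 0 (no overlap).
|Q∩R| = 0 (no overlap).
|P∩Q∩R| = 0.
|P ∪ Q ∪ R| = 98 − 32 + 0 = 66.00.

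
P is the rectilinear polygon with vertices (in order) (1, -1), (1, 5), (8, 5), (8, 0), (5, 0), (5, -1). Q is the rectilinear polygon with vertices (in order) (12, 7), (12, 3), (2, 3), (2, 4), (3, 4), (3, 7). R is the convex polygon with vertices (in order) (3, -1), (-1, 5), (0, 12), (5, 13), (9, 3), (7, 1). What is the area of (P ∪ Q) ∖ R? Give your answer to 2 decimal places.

|P ∪ Q| = 65.
|(P ∪ Q) ∩ R| = 43.3.
|(P ∪ Q) ∖ R| = 65 − 43.3 = 21.70.

21.70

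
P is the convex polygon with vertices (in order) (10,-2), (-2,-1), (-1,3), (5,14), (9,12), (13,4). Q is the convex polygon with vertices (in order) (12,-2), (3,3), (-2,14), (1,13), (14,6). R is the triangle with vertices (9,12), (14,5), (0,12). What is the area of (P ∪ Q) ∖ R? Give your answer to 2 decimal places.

|P ∪ Q| = 178.3933.
|(P ∪ Q) ∩ R| = 28.6445.
|(P ∪ Q) ∖ R| = 178.3933 − 28.6445 = 149.75.

149.75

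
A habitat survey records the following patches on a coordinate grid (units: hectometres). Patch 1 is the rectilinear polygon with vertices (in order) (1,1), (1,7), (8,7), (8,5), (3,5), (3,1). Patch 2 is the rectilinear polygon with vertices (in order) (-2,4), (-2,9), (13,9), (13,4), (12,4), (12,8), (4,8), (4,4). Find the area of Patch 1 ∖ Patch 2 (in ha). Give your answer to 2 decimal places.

|Patch 1| = 22, |Patch 1∩Patch 2| = 8.
|Patch 1 ∖ Patch 2| = |Patch 1| − |Patch 1∩Patch 2| = 22 − 8 = 14.00.

14.00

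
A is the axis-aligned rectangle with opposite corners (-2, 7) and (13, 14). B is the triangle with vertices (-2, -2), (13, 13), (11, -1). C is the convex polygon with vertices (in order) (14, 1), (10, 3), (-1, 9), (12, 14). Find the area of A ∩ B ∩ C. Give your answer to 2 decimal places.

The intersection is the polygon with vertices (12.267,12.267), (12.593,10.148), (12.143,7), (7,7).
By the shoelace formula its area is 14.53.

14.53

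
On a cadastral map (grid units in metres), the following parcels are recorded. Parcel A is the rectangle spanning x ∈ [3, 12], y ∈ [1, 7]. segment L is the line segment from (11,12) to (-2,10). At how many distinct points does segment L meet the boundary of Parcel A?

0

The segment lies entirely outside Parcel A and never meets its boundary.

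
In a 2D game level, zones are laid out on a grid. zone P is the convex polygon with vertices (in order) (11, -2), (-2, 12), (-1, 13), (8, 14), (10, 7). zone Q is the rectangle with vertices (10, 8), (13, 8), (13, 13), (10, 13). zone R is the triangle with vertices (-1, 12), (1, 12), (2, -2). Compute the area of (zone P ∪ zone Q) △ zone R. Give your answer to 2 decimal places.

|zone P ∪ zone Q| = 107.5.
|(zone P ∪ zone Q) ∩ zone R| = 4.55.
|(zone P ∪ zone Q) △ zone R| = 107.5 + 14 − 9.1 = 112.40.

112.40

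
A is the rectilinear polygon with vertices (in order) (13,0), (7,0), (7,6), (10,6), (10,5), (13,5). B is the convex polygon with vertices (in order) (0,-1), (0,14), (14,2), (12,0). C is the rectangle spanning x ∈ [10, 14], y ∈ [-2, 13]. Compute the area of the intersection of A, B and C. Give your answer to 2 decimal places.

11.82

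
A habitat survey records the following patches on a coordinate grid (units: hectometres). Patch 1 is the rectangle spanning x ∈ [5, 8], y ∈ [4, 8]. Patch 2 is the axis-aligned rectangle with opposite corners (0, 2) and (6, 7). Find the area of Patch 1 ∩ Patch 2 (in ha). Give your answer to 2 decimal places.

3.00

|Patch 1∩Patch 2|: x∈[5,6], y∈[4,7] → 1·3 = 3.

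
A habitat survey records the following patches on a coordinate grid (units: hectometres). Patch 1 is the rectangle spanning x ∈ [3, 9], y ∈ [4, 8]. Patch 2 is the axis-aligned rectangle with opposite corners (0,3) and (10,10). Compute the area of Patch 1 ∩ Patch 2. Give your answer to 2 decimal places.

24.00

|Patch 1∩Patch 2|: x∈[3,9], y∈[4,8] → 6·4 = 24.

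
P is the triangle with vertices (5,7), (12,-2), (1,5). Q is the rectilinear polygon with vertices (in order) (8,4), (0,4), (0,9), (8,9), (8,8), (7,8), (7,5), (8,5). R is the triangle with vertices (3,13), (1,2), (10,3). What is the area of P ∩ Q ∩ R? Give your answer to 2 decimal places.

10.55

The intersection is the polygon with vertices (2.571,4), (1.489,4.689), (1.6,5.3), (5,7), (7.333,4).
By the shoelace formula its area is 10.55.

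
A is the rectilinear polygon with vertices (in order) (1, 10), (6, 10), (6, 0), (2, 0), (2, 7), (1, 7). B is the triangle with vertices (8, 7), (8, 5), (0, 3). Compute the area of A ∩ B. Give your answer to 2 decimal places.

4.00

The intersection is the polygon with vertices (6,4.5), (2,3.5), (2,4), (6,6).
By the shoelace formula its area is 4.00.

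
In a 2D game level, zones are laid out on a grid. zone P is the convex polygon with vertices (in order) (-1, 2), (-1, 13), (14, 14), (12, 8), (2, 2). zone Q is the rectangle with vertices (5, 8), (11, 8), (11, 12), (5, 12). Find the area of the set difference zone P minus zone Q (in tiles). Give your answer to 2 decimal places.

100.50

|zone P| = 124.5, |zone P∩zone Q| = 24.
|zone P ∖ zone Q| = |zone P| − |zone P∩zone Q| = 124.5 − 24 = 100.50.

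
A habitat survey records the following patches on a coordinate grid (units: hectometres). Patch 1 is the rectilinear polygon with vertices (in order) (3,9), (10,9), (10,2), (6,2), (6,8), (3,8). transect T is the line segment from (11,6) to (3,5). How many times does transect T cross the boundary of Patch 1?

2

The segment meets the boundary at (6,5.375), (10,5.875).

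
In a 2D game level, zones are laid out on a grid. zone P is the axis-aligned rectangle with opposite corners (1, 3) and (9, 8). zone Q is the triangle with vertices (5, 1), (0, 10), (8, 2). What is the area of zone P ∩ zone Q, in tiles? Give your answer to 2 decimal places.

10.00

The intersection is the polygon with vertices (2,8), (7,3), (3.889,3), (1.111,8).
By the shoelace formula its area is 10.00.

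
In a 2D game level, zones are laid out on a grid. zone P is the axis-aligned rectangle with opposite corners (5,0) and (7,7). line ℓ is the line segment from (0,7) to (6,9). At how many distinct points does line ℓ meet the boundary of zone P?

The segment lies entirely outside zone P and never meets its boundary.

0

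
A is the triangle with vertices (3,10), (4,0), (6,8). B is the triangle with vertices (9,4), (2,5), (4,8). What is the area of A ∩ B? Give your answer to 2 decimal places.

The intersection is the polygon with vertices (3.304,6.957), (4,8), (5.667,6.667), (5.138,4.552), (3.522,4.783).
By the shoelace formula its area is 5.64.

5.64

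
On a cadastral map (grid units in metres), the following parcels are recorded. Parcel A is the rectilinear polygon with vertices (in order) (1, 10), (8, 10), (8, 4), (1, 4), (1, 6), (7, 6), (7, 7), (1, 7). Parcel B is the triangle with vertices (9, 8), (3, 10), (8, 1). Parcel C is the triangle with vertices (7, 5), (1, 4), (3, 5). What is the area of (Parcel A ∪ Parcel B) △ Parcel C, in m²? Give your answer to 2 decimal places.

42.22

|Parcel A ∪ Parcel B| = 44.2222.
|(Parcel A ∪ Parcel B) ∩ Parcel C| = 2.
|(Parcel A ∪ Parcel B) △ Parcel C| = 44.2222 + 2 − 4 = 42.22.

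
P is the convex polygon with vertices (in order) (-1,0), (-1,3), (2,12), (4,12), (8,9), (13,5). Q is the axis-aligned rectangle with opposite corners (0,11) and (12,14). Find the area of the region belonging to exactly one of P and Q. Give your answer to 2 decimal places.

|P| = 88.5, |Q| = 36, |P∩Q| = 2.8333.
|P △ Q| = |P| + |Q| − 2·|P∩Q| = 88.5 + 36 − 5.6667 = 118.83.

118.83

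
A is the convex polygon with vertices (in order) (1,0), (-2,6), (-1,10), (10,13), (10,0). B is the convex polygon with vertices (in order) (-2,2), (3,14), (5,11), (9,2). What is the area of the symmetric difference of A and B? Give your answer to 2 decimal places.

|A| = 125.5, |B| = 69, |A∩B| = 62.4421.
|A △ B| = |A| + |B| − 2·|A∩B| = 125.5 + 69 − 124.8842 = 69.62.

69.62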